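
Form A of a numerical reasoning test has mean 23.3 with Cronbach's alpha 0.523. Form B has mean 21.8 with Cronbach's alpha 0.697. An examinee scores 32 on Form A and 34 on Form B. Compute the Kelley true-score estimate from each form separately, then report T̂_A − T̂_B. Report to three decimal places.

-2.453

T̂_A = 0.523(32) + 0.477(23.3) = 27.85010
T̂_B = 0.697(34) + 0.303(21.8) = 30.30340
T̂_A − T̂_B = -2.45330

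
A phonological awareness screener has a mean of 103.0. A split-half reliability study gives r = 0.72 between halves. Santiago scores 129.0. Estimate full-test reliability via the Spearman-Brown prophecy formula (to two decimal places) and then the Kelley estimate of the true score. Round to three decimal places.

124.840

Spearman-Brown: ρ = 2r/(1 + r) = 2(0.72)/(1 + 0.72) = 1.440/1.72 = 0.8372 → 0.84
T̂ = ρX + (1 − ρ)μ
  = 0.84 × 129.0 + 0.16 × 103.0
  = 108.360 + 16.480
  = 124.8400
  ≈ 124.840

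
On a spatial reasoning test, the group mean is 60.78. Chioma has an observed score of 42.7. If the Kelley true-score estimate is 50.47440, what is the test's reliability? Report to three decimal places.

T̂ = ρX + (1 − ρ)μ  ⇒  T̂ − μ = ρ(X − μ)
ρ = (T̂ − μ)/(X − μ) = (50.47440 − 60.78) / (42.7 − 60.78) = -10.30560 / -18.08 = 0.57000

0.570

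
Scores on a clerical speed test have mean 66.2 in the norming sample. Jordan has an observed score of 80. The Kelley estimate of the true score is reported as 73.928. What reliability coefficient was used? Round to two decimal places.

T̂ = ρX + (1 − ρ)μ  ⇒  T̂ − μ = ρ(X − μ)
ρ = (T̂ − μ)/(X − μ) = (73.928 − 66.2) / (80 − 66.2) = 7.728 / 13.8 = 0.5600

0.56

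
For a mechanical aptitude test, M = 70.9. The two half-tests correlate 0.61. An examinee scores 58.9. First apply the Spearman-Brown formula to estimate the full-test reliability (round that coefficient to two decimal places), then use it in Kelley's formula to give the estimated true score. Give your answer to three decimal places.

Spearman-Brown: ρ = 2r/(1 + r) = 2(0.61)/(1 + 0.61) = 1.220/1.61 = 0.7578 → 0.76
T̂ = 0.76(58.9) + 0.24(70.9) = 44.764 + 17.016 = 61.7800 → 61.780

61.780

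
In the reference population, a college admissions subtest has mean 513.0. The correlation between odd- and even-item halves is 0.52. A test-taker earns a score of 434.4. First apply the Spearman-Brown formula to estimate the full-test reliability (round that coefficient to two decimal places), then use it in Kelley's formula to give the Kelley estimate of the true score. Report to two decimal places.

Spearman-Brown: ρ = 2r/(1 + r) = 2(0.52)/(1 + 0.52) = 1.040/1.52 = 0.6842 → 0.68
T̂ = 0.68(434.4) + 0.32(513.0) = 295.392 + 164.160 = 459.552 → 459.55

459.55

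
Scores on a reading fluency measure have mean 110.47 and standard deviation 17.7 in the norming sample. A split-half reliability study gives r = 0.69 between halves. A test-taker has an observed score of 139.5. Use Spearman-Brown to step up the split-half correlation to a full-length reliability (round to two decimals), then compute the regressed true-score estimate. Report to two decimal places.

134.27

Spearman-Brown: ρ = 2r/(1 + r) = 2(0.69)/(1 + 0.69) = 1.380/1.69 = 0.8166 → 0.82
T̂ = 0.82(139.5) + 0.18(110.47) = 114.390 + 19.8846 = 134.275 → 134.27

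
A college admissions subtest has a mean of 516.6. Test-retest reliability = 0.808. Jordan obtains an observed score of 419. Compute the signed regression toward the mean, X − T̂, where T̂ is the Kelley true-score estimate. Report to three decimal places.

T̂ = 0.808(419) + 0.192(516.6) = 338.552 + 99.1872 = 437.73920 → 437.7392
X − T̂ = 419 − 437.7392 = -18.7392 → -18.739

-18.739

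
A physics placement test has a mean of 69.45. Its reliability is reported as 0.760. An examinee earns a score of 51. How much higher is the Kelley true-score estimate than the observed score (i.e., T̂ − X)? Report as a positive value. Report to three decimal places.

4.428

T̂ = ρX + (1 − ρ)μ
  = 0.760 × 51 + 0.240 × 69.45
  = 38.760 + 16.66800
  = 55.42800
  ≈ 55.4280
T̂ − X = 55.4280 − 51 = 4.4280 → 4.428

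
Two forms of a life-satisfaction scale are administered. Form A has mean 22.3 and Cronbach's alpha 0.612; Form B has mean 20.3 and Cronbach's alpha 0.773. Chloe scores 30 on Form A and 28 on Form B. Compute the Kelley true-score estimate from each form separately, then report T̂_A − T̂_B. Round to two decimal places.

0.76

T̂_A = 0.612(30) + 0.388(22.3) = 27.0124
T̂_B = 0.773(28) + 0.227(20.3) = 26.2521
T̂_A − T̂_B = 0.7603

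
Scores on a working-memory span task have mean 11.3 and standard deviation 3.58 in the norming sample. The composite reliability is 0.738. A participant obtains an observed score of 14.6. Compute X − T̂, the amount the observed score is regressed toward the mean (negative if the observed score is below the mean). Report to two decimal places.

0.86

T̂ = ρX + (1 − ρ)μ
  = 0.738 × 14.6 + 0.262 × 11.3
  = 10.7748 + 2.9606
  = 13.7354
  ≈ 13.735
X − T̂ = 14.6 − 13.735 = 0.865 → 0.86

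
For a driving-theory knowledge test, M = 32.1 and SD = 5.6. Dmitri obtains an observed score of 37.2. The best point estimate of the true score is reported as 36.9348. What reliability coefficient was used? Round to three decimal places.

0.948

T̂ = ρX + (1 − ρ)μ  ⇒  T̂ − μ = ρ(X − μ)
ρ = (T̂ − μ)/(X − μ) = (36.9348 − 32.1) / (37.2 − 32.1) = 4.8348 / 5.1 = 0.94800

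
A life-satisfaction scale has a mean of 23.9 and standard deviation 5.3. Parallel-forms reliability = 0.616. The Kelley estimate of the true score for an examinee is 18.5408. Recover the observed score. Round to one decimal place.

T̂ = ρX + (1 − ρ)μ  ⇒  X = (T̂ − (1 − ρ)μ) / ρ
X = (18.5408 − 0.384 × 23.9) / 0.616 = (18.5408 − 9.1776) / 0.616 = 9.3632 / 0.616 = 15.200

15.2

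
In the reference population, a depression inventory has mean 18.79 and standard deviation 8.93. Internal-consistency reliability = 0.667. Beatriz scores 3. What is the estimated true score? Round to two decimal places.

8.26

Kelley's formula gives T̂ = 0.667·3 + 0.333·18.79 = 2.001 + 6.25707 = 8.258.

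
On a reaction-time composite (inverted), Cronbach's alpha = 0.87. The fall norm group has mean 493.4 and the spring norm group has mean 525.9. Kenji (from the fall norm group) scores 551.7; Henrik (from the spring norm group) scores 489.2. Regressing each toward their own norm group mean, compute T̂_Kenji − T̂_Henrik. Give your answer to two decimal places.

50.15

T̂_Kenji = 0.87(551.7) + 0.13(493.4) = 544.1210
T̂_Henrik = 0.87(489.2) + 0.13(525.9) = 493.9710
Difference = 544.1210 − 493.9710 = 50.1500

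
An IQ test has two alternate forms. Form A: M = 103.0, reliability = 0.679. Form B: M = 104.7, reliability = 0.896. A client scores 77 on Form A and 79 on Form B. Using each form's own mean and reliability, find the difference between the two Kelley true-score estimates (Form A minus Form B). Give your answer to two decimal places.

T̂_A = 0.679(77) + 0.321(103.0) = 85.3460
T̂_B = 0.896(79) + 0.104(104.7) = 81.6728
T̂_A − T̂_B = 3.6732

3.67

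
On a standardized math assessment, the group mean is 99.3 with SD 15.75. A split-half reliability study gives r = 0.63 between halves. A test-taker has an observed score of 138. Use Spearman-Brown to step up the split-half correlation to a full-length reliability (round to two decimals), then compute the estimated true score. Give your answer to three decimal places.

Spearman-Brown: ρ = 2r/(1 + r) = 2(0.63)/(1 + 0.63) = 1.260/1.63 = 0.7730 → 0.77
Kelley's formula gives T̂ = 0.77·138 + 0.23·99.3 = 106.26 + 22.839 = 129.0990.

129.099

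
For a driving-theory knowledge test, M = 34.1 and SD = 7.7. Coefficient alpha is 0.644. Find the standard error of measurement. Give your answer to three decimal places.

SEM = SD · √(1 − ρ) = 7.7 × √0.356 = 7.7 × 0.5967 = 4.5943

4.594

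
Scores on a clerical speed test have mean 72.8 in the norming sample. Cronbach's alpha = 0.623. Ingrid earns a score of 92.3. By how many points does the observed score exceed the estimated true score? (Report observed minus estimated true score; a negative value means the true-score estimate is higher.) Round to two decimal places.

7.35

T̂ = ρX + (1 − ρ)μ
  = 0.623 × 92.3 + 0.377 × 72.8
  = 57.5029 + 27.4456
  = 84.9485
  ≈ 84.948
X − T̂ = 92.3 − 84.948 = 7.352 → 7.35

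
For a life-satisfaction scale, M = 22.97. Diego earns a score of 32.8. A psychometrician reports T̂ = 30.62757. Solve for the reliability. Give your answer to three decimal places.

0.779

T̂ = ρX + (1 − ρ)μ  ⇒  T̂ − μ = ρ(X − μ)
ρ = (T̂ − μ)/(X − μ) = (30.62757 − 22.97) / (32.8 − 22.97) = 7.65757 / 9.83 = 0.77900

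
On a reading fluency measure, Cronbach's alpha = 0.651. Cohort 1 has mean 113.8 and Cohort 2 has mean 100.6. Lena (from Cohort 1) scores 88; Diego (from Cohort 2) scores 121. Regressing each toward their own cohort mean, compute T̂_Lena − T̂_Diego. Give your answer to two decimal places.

T̂_Lena = 0.651(88) + 0.349(113.8) = 97.0042
T̂_Diego = 0.651(121) + 0.349(100.6) = 113.8804
Difference = 97.0042 − 113.8804 = -16.8762

-16.88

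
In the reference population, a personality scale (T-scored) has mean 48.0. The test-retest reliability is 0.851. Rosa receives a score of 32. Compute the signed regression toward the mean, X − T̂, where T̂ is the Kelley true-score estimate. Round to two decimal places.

-2.38

T̂ = 0.851(32) + 0.149(48.0) = 27.232 + 7.1520 = 34.3840 → 34.384
X − T̂ = 32 − 34.384 = -2.384 → -2.38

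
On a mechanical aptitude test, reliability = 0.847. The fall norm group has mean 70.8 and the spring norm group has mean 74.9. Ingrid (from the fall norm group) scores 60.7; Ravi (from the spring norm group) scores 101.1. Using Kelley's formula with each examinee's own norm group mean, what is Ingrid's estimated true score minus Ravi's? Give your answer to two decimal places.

-34.85

T̂_Ingrid = 0.847(60.7) + 0.153(70.8) = 62.2453
T̂_Ravi = 0.847(101.1) + 0.153(74.9) = 97.0914
Difference = 62.2453 − 97.0914 = -34.8461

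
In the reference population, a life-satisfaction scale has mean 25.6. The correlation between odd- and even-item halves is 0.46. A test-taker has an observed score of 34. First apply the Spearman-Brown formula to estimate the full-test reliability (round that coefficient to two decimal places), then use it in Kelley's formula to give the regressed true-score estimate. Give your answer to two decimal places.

Spearman-Brown: ρ = 2r/(1 + r) = 2(0.46)/(1 + 0.46) = 0.920/1.46 = 0.6301 → 0.63
T̂ = 0.63(34) + 0.37(25.6) = 21.42 + 9.472 = 30.892 → 30.89

30.89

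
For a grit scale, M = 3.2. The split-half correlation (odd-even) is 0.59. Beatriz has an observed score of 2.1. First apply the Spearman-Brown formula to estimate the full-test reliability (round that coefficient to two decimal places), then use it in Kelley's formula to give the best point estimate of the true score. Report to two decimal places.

Spearman-Brown: ρ = 2r/(1 + r) = 2(0.59)/(1 + 0.59) = 1.180/1.59 = 0.7421 → 0.74
Weight the observed score by reliability and the mean by (1 − reliability): T̂ = 0.74·2.1 + 0.26·3.2 = 1.554 + 0.832 = 2.386.

2.39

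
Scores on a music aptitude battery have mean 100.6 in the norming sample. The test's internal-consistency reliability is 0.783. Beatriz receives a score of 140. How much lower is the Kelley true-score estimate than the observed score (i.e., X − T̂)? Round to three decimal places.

8.550

T̂ = ρX + (1 − ρ)μ
  = 0.783 × 140 + 0.217 × 100.6
  = 109.620 + 21.8302
  = 131.45020
  ≈ 131.4502
X − T̂ = 140 − 131.4502 = 8.5498 → 8.550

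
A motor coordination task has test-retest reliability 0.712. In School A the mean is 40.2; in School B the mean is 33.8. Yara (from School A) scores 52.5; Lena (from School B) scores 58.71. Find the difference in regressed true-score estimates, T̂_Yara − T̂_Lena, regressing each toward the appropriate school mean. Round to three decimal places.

T̂_Yara = 0.712(52.5) + 0.288(40.2) = 48.95760
T̂_Lena = 0.712(58.71) + 0.288(33.8) = 51.53592
Difference = 48.95760 − 51.53592 = -2.57832

-2.578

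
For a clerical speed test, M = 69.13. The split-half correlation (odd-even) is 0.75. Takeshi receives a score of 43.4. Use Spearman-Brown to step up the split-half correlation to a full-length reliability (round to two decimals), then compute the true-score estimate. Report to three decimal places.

47.002

Spearman-Brown: ρ = 2r/(1 + r) = 2(0.75)/(1 + 0.75) = 1.500/1.75 = 0.8571 → 0.86
Weight the observed score by reliability and the mean by (1 − reliability): T̂ = 0.86·43.4 + 0.14·69.13 = 37.324 + 9.6782 = 47.0022.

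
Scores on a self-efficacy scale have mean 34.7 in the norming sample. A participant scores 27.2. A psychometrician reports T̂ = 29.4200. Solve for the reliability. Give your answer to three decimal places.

T̂ = ρX + (1 − ρ)μ  ⇒  T̂ − μ = ρ(X − μ)
ρ = (T̂ − μ)/(X − μ) = (29.4200 − 34.7) / (27.2 − 34.7) = -5.2800 / -7.5 = 0.70400

0.704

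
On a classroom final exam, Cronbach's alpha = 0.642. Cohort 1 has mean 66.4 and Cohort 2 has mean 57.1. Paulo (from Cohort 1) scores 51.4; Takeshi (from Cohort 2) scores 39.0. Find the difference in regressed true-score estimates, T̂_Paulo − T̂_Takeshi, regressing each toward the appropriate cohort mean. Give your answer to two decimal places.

11.29

T̂_Paulo = 0.642(51.4) + 0.358(66.4) = 56.7700
T̂_Takeshi = 0.642(39.0) + 0.358(57.1) = 45.4798
Difference = 56.7700 − 45.4798 = 11.2902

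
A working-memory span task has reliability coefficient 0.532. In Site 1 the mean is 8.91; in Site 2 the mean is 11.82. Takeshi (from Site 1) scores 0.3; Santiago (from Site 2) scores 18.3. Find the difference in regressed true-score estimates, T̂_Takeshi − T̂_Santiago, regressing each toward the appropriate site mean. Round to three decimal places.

-10.938

T̂_Takeshi = 0.532(0.3) + 0.468(8.91) = 4.32948
T̂_Santiago = 0.532(18.3) + 0.468(11.82) = 15.26736
Difference = 4.32948 − 15.26736 = -10.93788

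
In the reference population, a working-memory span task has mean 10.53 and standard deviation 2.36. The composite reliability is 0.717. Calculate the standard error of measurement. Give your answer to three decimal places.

1.255

SEM = SD · √(1 − ρ) = 2.36 × √0.283 = 2.36 × 0.5320 = 1.2555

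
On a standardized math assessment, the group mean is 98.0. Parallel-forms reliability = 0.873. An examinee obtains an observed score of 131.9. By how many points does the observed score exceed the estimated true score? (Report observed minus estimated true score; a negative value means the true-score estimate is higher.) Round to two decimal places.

4.31

Weight the observed score by reliability and the mean by (1 − reliability): T̂ = 0.873·131.9 + 0.127·98.0 = 115.1487 + 12.4460 = 127.5947.
X − T̂ = 131.9 − 127.595 = 4.305 → 4.31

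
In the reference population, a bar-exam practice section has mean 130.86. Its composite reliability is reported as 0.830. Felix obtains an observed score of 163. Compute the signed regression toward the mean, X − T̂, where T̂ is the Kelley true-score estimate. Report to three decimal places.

5.464

T̂ = 0.830(163) + 0.170(130.86) = 135.290 + 22.24620 = 157.53620 → 157.5362
X − T̂ = 163 − 157.5362 = 5.4638 → 5.464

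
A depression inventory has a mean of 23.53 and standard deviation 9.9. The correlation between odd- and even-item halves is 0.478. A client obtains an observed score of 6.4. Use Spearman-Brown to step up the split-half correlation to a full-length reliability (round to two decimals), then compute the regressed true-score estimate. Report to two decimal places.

Spearman-Brown: ρ = 2r/(1 + r) = 2(0.478)/(1 + 0.478) = 0.9560/1.478 = 0.6468 → 0.65
T̂ = 0.65(6.4) + 0.35(23.53) = 4.160 + 8.2355 = 12.396 → 12.40

12.40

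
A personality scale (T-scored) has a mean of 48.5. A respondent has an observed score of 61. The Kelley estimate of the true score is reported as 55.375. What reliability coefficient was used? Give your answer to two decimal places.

0.55

T̂ = ρX + (1 − ρ)μ  ⇒  T̂ − μ = ρ(X − μ)
ρ = (T̂ − μ)/(X − μ) = (55.375 − 48.5) / (61 − 48.5) = 6.875 / 12.5 = 0.5500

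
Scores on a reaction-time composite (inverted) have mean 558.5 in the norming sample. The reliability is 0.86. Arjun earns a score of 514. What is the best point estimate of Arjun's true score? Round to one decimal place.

520.2

T̂ = 0.86(514) + 0.14(558.5) = 442.04 + 78.190 = 520.23 → 520.2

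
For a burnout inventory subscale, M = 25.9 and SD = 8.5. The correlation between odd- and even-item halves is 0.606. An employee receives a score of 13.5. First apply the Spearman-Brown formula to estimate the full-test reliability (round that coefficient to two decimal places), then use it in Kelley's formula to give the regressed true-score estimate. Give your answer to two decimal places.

Spearman-Brown: ρ = 2r/(1 + r) = 2(0.606)/(1 + 0.606) = 1.2120/1.606 = 0.7547 → 0.75
T̂ = ρX + (1 − ρ)μ
  = 0.75 × 13.5 + 0.25 × 25.9
  = 10.125 + 6.475
  = 16.600
  ≈ 16.60

16.60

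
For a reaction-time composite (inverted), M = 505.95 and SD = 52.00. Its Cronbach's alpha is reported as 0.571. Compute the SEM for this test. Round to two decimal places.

34.06

SEM = SD · √(1 − ρ) = 52.00 × √0.429 = 52.00 × 0.6550 = 34.059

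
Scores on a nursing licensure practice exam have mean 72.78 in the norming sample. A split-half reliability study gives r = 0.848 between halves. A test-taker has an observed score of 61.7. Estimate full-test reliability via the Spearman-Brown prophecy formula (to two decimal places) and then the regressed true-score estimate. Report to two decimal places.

62.59

Spearman-Brown: ρ = 2r/(1 + r) = 2(0.848)/(1 + 0.848) = 1.6960/1.848 = 0.9177 → 0.92
T̂ = 0.92(61.7) + 0.08(72.78) = 56.764 + 5.8224 = 62.586 → 62.59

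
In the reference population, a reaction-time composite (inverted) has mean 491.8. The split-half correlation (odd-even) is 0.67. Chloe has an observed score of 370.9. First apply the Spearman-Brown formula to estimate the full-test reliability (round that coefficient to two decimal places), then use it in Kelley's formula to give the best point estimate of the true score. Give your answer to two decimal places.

Spearman-Brown: ρ = 2r/(1 + r) = 2(0.67)/(1 + 0.67) = 1.340/1.67 = 0.8024 → 0.80
T̂ = ρX + (1 − ρ)μ
  = 0.80 × 370.9 + 0.20 × 491.8
  = 296.720 + 98.360
  = 395.080
  ≈ 395.08

395.08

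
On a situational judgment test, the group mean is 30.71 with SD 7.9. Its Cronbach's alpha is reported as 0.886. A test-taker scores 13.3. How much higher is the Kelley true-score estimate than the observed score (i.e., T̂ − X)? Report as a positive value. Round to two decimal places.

T̂ = ρX + (1 − ρ)μ
  = 0.886 × 13.3 + 0.114 × 30.71
  = 11.7838 + 3.50094
  = 15.2847
  ≈ 15.285
T̂ − X = 15.285 − 13.3 = 1.985 → 1.98

1.98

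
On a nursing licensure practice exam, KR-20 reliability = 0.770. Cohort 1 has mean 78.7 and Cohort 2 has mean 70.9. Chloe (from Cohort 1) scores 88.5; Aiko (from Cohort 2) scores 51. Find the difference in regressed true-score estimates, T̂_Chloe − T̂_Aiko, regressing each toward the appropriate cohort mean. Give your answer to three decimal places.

T̂_Chloe = 0.770(88.5) + 0.230(78.7) = 86.24600
T̂_Aiko = 0.770(51) + 0.230(70.9) = 55.57700
Difference = 86.24600 − 55.57700 = 30.66900

30.669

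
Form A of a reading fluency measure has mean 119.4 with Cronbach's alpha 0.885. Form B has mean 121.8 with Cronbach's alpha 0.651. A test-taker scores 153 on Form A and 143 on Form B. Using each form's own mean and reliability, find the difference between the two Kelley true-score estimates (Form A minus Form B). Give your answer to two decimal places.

13.53

T̂_A = 0.885(153) + 0.115(119.4) = 149.1360
T̂_B = 0.651(143) + 0.349(121.8) = 135.6012
T̂_A − T̂_B = 13.5348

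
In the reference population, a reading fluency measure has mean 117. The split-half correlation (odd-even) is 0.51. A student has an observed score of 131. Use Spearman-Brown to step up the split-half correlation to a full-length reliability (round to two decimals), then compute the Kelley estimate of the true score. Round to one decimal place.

126.5

Spearman-Brown: ρ = 2r/(1 + r) = 2(0.51)/(1 + 0.51) = 1.020/1.51 = 0.6755 → 0.68
Regress the observed score toward the mean by the unreliability: T̂ = 0.68·131 + 0.32·117 = 89.08 + 37.44 = 126.52.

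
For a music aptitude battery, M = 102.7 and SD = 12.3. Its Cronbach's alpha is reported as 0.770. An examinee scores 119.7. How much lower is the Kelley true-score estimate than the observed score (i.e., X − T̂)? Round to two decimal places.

T̂ = 0.770(119.7) + 0.230(102.7) = 92.1690 + 23.6210 = 115.7900 → 115.790
X − T̂ = 119.7 − 115.790 = 3.910 → 3.91

3.91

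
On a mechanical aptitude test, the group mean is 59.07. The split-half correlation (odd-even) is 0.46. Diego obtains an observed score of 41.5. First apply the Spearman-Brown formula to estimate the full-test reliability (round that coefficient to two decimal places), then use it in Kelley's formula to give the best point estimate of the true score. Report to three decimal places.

48.001

Spearman-Brown: ρ = 2r/(1 + r) = 2(0.46)/(1 + 0.46) = 0.920/1.46 = 0.6301 → 0.63
Regress the observed score toward the mean by the unreliability: T̂ = 0.63·41.5 + 0.37·59.07 = 26.145 + 21.8559 = 48.0009.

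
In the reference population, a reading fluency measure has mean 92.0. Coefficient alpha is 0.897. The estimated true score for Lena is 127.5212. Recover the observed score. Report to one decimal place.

T̂ = ρX + (1 − ρ)μ  ⇒  X = (T̂ − (1 − ρ)μ) / ρ
X = (127.5212 − 0.103 × 92.0) / 0.897 = (127.5212 − 9.4760) / 0.897 = 118.0452 / 0.897 = 131.600

131.6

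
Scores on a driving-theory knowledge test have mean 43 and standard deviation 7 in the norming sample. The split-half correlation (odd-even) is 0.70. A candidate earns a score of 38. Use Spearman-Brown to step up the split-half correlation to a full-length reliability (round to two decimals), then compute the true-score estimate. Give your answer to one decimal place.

Spearman-Brown: ρ = 2r/(1 + r) = 2(0.70)/(1 + 0.70) = 1.400/1.70 = 0.8235 → 0.82
T̂ = ρX + (1 − ρ)μ
  = 0.82 × 38 + 0.18 × 43
  = 31.16 + 7.74
  = 38.90
  ≈ 38.9

38.9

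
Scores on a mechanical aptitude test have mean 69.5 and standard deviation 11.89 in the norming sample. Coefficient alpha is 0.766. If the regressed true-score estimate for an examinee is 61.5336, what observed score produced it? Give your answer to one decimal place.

59.1

T̂ = ρX + (1 − ρ)μ  ⇒  X = (T̂ − (1 − ρ)μ) / ρ
X = (61.5336 − 0.234 × 69.5) / 0.766 = (61.5336 − 16.2630) / 0.766 = 45.2706 / 0.766 = 59.100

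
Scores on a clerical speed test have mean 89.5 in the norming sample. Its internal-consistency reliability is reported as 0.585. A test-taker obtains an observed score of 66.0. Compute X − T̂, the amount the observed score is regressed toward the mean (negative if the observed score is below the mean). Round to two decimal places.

T̂ = 0.585(66.0) + 0.415(89.5) = 38.6100 + 37.1425 = 75.7525 → 75.752
X − T̂ = 66.0 − 75.752 = -9.752 → -9.75

-9.75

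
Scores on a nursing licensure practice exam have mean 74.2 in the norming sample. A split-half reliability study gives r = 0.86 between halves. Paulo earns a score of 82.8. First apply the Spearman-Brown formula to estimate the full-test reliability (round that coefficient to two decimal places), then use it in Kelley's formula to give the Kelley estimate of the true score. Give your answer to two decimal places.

82.11

Spearman-Brown: ρ = 2r/(1 + r) = 2(0.86)/(1 + 0.86) = 1.720/1.86 = 0.9247 → 0.92
T̂ = ρX + (1 − ρ)μ
  = 0.92 × 82.8 + 0.08 × 74.2
  = 76.176 + 5.936
  = 82.112
  ≈ 82.11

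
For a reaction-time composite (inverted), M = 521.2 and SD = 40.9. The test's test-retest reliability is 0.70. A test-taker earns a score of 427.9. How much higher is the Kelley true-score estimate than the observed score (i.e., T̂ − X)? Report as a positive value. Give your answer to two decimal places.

T̂ = ρX + (1 − ρ)μ
  = 0.70 × 427.9 + 0.30 × 521.2
  = 299.530 + 156.360
  = 455.8900
  ≈ 455.890
T̂ − X = 455.890 − 427.9 = 27.990 → 27.99

27.99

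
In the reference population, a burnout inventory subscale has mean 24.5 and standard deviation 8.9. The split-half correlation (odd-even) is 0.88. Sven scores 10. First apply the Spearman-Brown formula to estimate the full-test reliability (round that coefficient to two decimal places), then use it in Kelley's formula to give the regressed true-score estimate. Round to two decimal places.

10.87

Spearman-Brown: ρ = 2r/(1 + r) = 2(0.88)/(1 + 0.88) = 1.760/1.88 = 0.9362 → 0.94
T̂ = 0.94(10) + 0.06(24.5) = 9.40 + 1.470 = 10.870 → 10.87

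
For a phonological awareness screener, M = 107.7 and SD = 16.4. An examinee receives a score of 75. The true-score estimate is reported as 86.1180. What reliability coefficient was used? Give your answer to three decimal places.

0.660

T̂ = ρX + (1 − ρ)μ  ⇒  T̂ − μ = ρ(X − μ)
ρ = (T̂ − μ)/(X − μ) = (86.1180 − 107.7) / (75 − 107.7) = -21.5820 / -32.7 = 0.66000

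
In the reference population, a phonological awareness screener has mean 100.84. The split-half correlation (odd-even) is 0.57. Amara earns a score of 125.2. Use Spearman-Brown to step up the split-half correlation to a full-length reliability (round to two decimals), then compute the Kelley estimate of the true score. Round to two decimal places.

Spearman-Brown: ρ = 2r/(1 + r) = 2(0.57)/(1 + 0.57) = 1.140/1.57 = 0.7261 → 0.73
Kelley's formula gives T̂ = 0.73·125.2 + 0.27·100.84 = 91.396 + 27.2268 = 118.623.

118.62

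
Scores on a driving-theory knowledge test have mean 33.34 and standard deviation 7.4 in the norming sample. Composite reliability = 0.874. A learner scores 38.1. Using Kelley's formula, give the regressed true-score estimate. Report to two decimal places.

T̂ = ρX + (1 − ρ)μ
  = 0.874 × 38.1 + 0.126 × 33.34
  = 33.2994 + 4.20084
  = 37.500
  ≈ 37.50

37.50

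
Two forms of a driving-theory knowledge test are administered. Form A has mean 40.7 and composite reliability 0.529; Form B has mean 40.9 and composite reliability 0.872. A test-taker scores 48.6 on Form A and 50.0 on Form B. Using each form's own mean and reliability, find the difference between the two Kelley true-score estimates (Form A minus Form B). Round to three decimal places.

-3.956

T̂_A = 0.529(48.6) + 0.471(40.7) = 44.87910
T̂_B = 0.872(50.0) + 0.128(40.9) = 48.83520
T̂_A − T̂_B = -3.95610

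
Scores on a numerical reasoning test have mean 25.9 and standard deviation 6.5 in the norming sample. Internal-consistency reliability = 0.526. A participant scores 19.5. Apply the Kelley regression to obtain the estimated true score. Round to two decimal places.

22.53

T̂ = ρX + (1 − ρ)μ
  = 0.526 × 19.5 + 0.474 × 25.9
  = 10.2570 + 12.2766
  = 22.534
  ≈ 22.53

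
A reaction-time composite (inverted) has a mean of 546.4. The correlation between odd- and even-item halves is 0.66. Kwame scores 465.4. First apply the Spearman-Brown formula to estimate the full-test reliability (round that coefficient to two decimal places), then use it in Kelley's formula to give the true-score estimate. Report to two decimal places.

481.60

Spearman-Brown: ρ = 2r/(1 + r) = 2(0.66)/(1 + 0.66) = 1.320/1.66 = 0.7952 → 0.80
Regress the observed score toward the mean by the unreliability: T̂ = 0.80·465.4 + 0.20·546.4 = 372.320 + 109.280 = 481.600.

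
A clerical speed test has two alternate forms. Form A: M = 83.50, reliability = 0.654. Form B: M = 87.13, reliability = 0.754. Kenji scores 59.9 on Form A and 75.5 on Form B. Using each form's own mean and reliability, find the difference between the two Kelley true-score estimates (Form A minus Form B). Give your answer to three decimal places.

T̂_A = 0.654(59.9) + 0.346(83.50) = 68.06560
T̂_B = 0.754(75.5) + 0.246(87.13) = 78.36098
T̂_A − T̂_B = -10.29538

-10.295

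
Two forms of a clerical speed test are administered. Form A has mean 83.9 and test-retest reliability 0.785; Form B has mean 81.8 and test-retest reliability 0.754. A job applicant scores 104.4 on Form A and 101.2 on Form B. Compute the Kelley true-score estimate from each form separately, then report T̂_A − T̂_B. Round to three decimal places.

T̂_A = 0.785(104.4) + 0.215(83.9) = 99.99250
T̂_B = 0.754(101.2) + 0.246(81.8) = 96.42760
T̂_A − T̂_B = 3.56490

3.565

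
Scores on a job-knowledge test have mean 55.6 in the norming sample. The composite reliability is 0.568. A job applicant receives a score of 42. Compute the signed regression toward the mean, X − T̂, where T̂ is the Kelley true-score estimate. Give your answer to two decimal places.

T̂ = ρX + (1 − ρ)μ
  = 0.568 × 42 + 0.432 × 55.6
  = 23.856 + 24.0192
  = 47.8752
  ≈ 47.875
X − T̂ = 42 − 47.875 = -5.875 → -5.88

-5.88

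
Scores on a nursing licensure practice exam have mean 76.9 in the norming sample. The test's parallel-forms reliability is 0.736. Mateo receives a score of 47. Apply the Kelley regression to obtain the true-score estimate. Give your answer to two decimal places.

Weight the observed score by reliability and the mean by (1 − reliability): T̂ = 0.736·47 + 0.264·76.9 = 34.592 + 20.3016 = 54.894.

54.89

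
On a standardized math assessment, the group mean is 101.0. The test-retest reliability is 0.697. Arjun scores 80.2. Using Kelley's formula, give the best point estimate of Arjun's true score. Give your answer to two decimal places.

T̂ = ρX + (1 − ρ)μ
  = 0.697 × 80.2 + 0.303 × 101.0
  = 55.8994 + 30.6030
  = 86.502
  ≈ 86.50

86.50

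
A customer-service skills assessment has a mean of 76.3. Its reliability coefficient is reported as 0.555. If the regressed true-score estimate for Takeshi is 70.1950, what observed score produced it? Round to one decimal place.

T̂ = ρX + (1 − ρ)μ  ⇒  X = (T̂ − (1 − ρ)μ) / ρ
X = (70.1950 − 0.445 × 76.3) / 0.555 = (70.1950 − 33.9535) / 0.555 = 36.2415 / 0.555 = 65.300

65.3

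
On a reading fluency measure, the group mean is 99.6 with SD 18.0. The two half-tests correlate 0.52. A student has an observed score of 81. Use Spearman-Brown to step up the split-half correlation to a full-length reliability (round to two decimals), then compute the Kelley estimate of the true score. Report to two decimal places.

86.95

Spearman-Brown: ρ = 2r/(1 + r) = 2(0.52)/(1 + 0.52) = 1.040/1.52 = 0.6842 → 0.68
T̂ = ρX + (1 − ρ)μ
  = 0.68 × 81 + 0.32 × 99.6
  = 55.08 + 31.872
  = 86.952
  ≈ 86.95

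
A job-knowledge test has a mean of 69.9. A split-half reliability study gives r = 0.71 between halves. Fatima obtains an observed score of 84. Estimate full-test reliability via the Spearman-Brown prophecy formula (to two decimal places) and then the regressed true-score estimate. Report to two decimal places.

Spearman-Brown: ρ = 2r/(1 + r) = 2(0.71)/(1 + 0.71) = 1.420/1.71 = 0.8304 → 0.83
T̂ = ρX + (1 − ρ)μ
  = 0.83 × 84 + 0.17 × 69.9
  = 69.72 + 11.883
  = 81.603
  ≈ 81.60

81.60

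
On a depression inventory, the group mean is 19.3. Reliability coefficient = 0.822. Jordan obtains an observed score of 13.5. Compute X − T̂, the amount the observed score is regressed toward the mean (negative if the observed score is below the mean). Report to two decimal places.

T̂ = ρX + (1 − ρ)μ
  = 0.822 × 13.5 + 0.178 × 19.3
  = 11.0970 + 3.4354
  = 14.5324
  ≈ 14.532
X − T̂ = 13.5 − 14.532 = -1.032 → -1.03

-1.03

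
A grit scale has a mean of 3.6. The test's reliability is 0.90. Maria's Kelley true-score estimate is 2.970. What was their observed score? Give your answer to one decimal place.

T̂ = ρX + (1 − ρ)μ  ⇒  X = (T̂ − (1 − ρ)μ) / ρ
X = (2.970 − 0.10 × 3.6) / 0.90 = (2.970 − 0.360) / 0.90 = 2.610 / 0.90 = 2.900

2.9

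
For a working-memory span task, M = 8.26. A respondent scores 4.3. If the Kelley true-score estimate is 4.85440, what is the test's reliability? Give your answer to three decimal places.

0.860

T̂ = ρX + (1 − ρ)μ  ⇒  T̂ − μ = ρ(X − μ)
ρ = (T̂ − μ)/(X − μ) = (4.85440 − 8.26) / (4.3 − 8.26) = -3.40560 / -3.96 = 0.86000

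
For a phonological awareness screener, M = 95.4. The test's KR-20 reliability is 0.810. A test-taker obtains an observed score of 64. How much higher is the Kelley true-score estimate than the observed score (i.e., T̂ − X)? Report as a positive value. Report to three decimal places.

5.966

T̂ = 0.810(64) + 0.190(95.4) = 51.840 + 18.1260 = 69.96600 → 69.9660
T̂ − X = 69.9660 − 64 = 5.9660 → 5.966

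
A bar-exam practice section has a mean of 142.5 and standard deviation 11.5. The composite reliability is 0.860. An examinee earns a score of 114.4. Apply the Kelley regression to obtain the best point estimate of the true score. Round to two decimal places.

118.33

T̂ = 0.860(114.4) + 0.140(142.5) = 98.3840 + 19.9500 = 118.334 → 118.33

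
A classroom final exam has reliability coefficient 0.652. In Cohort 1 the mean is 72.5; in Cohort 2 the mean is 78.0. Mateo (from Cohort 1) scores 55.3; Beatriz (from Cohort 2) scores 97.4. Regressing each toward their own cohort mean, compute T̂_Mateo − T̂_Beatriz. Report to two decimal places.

-29.36

T̂_Mateo = 0.652(55.3) + 0.348(72.5) = 61.2856
T̂_Beatriz = 0.652(97.4) + 0.348(78.0) = 90.6488
Difference = 61.2856 − 90.6488 = -29.3632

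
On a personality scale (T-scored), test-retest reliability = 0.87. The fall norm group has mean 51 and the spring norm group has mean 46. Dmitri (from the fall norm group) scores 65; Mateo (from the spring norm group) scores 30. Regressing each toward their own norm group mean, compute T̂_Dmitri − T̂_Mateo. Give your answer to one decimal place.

T̂_Dmitri = 0.87(65) + 0.13(51) = 63.180
T̂_Mateo = 0.87(30) + 0.13(46) = 32.080
Difference = 63.180 − 32.080 = 31.100

31.1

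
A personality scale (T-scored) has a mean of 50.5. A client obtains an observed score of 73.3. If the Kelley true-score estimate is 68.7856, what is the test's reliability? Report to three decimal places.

T̂ = ρX + (1 − ρ)μ  ⇒  T̂ − μ = ρ(X − μ)
ρ = (T̂ − μ)/(X − μ) = (68.7856 − 50.5) / (73.3 − 50.5) = 18.2856 / 22.8 = 0.80200

0.802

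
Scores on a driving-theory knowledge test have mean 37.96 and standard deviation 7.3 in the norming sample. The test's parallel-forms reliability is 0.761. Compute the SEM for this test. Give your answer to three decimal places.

3.569

SEM = SD · √(1 − ρ) = 7.3 × √0.239 = 7.3 × 0.4889 = 3.5688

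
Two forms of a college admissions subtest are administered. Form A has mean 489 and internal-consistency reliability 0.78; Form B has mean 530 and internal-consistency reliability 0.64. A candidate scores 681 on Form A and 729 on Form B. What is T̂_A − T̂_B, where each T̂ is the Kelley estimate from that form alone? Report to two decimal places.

T̂_A = 0.78(681) + 0.22(489) = 638.7600
T̂_B = 0.64(729) + 0.36(530) = 657.3600
T̂_A − T̂_B = -18.6000

-18.60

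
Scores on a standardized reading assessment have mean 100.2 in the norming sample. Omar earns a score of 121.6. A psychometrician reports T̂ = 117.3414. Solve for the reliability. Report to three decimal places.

0.801

T̂ = ρX + (1 − ρ)μ  ⇒  T̂ − μ = ρ(X − μ)
ρ = (T̂ − μ)/(X − μ) = (117.3414 − 100.2) / (121.6 − 100.2) = 17.1414 / 21.4 = 0.80100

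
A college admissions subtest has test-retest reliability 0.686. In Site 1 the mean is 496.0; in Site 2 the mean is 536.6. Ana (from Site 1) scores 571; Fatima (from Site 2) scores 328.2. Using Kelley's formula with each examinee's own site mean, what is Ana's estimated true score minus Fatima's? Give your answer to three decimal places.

153.812

T̂_Ana = 0.686(571) + 0.314(496.0) = 547.45000
T̂_Fatima = 0.686(328.2) + 0.314(536.6) = 393.63760
Difference = 547.45000 − 393.63760 = 153.81240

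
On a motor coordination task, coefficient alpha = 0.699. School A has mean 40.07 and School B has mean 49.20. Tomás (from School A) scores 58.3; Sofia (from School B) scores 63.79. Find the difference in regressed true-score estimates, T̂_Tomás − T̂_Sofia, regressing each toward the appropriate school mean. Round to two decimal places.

T̂_Tomás = 0.699(58.3) + 0.301(40.07) = 52.8128
T̂_Sofia = 0.699(63.79) + 0.301(49.20) = 59.3984
Difference = 52.8128 − 59.3984 = -6.5856

-6.59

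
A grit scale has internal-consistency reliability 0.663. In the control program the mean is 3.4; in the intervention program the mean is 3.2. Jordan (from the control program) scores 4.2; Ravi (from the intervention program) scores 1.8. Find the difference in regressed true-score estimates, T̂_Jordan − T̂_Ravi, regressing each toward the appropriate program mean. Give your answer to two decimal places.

1.66

T̂_Jordan = 0.663(4.2) + 0.337(3.4) = 3.9304
T̂_Ravi = 0.663(1.8) + 0.337(3.2) = 2.2718
Difference = 3.9304 − 2.2718 = 1.6586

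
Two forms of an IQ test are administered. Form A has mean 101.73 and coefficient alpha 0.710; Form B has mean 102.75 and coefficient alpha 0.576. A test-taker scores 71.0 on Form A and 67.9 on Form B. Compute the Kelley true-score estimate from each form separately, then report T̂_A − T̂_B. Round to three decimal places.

-2.765

T̂_A = 0.710(71.0) + 0.290(101.73) = 79.91170
T̂_B = 0.576(67.9) + 0.424(102.75) = 82.67640
T̂_A − T̂_B = -2.76470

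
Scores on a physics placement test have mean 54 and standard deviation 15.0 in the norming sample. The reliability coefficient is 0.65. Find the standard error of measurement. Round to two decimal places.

SEM = SD · √(1 − ρ) = 15.0 × √0.35 = 15.0 × 0.5916 = 8.874

8.87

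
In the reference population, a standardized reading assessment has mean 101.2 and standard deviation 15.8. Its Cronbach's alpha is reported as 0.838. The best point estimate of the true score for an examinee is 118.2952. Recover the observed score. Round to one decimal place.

T̂ = ρX + (1 − ρ)μ  ⇒  X = (T̂ − (1 − ρ)μ) / ρ
X = (118.2952 − 0.162 × 101.2) / 0.838 = (118.2952 − 16.3944) / 0.838 = 101.9008 / 0.838 = 121.600

121.6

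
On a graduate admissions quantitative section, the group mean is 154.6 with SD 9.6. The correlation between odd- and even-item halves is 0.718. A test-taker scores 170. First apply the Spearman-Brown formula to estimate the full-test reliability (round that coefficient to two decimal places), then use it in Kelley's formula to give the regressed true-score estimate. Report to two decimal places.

Spearman-Brown: ρ = 2r/(1 + r) = 2(0.718)/(1 + 0.718) = 1.4360/1.718 = 0.8359 → 0.84
T̂ = 0.84(170) + 0.16(154.6) = 142.80 + 24.736 = 167.536 → 167.54

167.54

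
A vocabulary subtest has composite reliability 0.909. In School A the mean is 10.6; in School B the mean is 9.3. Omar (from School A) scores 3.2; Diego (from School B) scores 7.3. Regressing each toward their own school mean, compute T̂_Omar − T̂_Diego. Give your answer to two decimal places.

-3.61

T̂_Omar = 0.909(3.2) + 0.091(10.6) = 3.8734
T̂_Diego = 0.909(7.3) + 0.091(9.3) = 7.4820
Difference = 3.8734 − 7.4820 = -3.6086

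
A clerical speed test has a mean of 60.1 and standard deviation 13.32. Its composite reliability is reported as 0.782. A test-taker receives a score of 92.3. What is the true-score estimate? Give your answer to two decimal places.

85.28

T̂ = 0.782(92.3) + 0.218(60.1) = 72.1786 + 13.1018 = 85.280 → 85.28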